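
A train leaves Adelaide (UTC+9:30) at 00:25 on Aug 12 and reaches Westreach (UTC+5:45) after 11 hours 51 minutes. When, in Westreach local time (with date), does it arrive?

Convert departure to UTC: 00:25 − 9:30 = 14:55 UTC on Aug 11.
Add 11 hours and 51 minutes travel time → 02:46 UTC (Aug 12).
Westreach is UTC+5:45, so local arrival = 02:46 + 5:45 = 08:31 on Aug 12.

08:31 on August 12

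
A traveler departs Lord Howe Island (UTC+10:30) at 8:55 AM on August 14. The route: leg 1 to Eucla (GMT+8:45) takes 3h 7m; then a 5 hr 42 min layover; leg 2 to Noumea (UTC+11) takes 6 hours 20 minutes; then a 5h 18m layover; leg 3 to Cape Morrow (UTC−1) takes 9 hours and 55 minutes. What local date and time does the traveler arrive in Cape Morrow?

Convert departure to UTC: 8:55 AM − 10:30 = 10:25 PM UTC on Aug 13.
Add 3 hours and 7 minutes leg 1 → 1:32 AM UTC (Aug 14).
Add 5 hours 42 minutes layover in Eucla → 7:14 AM UTC.
Add 6 hours 20 minutes leg 2 → 1:34 PM UTC.
Add 5 hours 18 minutes layover in Noumea → 6:52 PM UTC.
Add 9 hours and 55 minutes leg 3 → 4:47 AM UTC (Aug 15).
Cape Morrow is UTC−1:00, so local arrival = 4:47 AM − 1:00 = 3:47 AM on Aug 15.

3:47 AM on Aug 15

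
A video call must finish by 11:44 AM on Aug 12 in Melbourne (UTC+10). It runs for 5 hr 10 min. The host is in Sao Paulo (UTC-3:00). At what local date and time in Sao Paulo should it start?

5:34 PM on August 11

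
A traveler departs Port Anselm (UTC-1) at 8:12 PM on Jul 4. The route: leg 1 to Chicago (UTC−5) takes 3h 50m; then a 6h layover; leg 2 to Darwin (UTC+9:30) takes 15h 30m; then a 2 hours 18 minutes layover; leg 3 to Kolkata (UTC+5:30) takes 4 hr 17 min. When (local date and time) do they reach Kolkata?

Convert departure to UTC: 8:12 PM + 1:00 = 9:12 PM UTC on Jul 4.
Add 3 hours and 50 minutes leg 1 → 1:02 AM UTC (Jul 5).
Add 6 hours layover in Chicago → 7:02 AM UTC.
Add 15 hours 30 minutes leg 2 → 10:32 PM UTC.
Add 2 hours 18 minutes layover in Darwin → 12:50 AM UTC (Jul 6).
Add 4 hours 17 minutes leg 3 → 5:07 AM UTC.
Kolkata is UTC+5:30, so local arrival = 5:07 AM + 5:30 = 10:37 AM on Jul 6.

10:37 AM on July 6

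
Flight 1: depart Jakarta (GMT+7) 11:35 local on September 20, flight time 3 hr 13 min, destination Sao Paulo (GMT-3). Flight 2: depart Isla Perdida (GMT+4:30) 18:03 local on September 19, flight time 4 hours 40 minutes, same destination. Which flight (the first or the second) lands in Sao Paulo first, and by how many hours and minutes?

Flight 1 in UTC: 11:35 − 7:00 = 04:35 on Sep 20.
+3 hours and 13 minutes → arrive 07:48 UTC on Sep 20.
Flight 2 in UTC: 18:03 − 4:30 = 13:33 on Sep 19.
+4 hours 40 minutes → arrive 18:13 UTC on Sep 19.
Flight 2 lands earlier by 13 hours 35 minutes.

the second, by 13 hours 35 minutes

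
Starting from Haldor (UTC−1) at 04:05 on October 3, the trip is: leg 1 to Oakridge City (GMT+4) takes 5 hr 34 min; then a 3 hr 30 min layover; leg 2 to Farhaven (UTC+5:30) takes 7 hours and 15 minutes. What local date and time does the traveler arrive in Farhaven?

02:54 on October 4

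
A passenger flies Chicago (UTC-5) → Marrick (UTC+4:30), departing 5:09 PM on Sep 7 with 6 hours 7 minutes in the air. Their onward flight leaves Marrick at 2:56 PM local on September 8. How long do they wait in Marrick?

6 hours 10 minutes

Convert departure to UTC: 5:09 PM + 5:00 = 10:09 PM UTC on Sep 7.
Add 6 hours and 7 minutes flight time → 4:16 AM UTC (Sep 8).
Marrick is UTC+4:30, so local arrival = 4:16 AM + 4:30 = 8:46 AM on Sep 8.
Layover = 2:56 PM − 8:46 AM = 6 hours 10 minutes.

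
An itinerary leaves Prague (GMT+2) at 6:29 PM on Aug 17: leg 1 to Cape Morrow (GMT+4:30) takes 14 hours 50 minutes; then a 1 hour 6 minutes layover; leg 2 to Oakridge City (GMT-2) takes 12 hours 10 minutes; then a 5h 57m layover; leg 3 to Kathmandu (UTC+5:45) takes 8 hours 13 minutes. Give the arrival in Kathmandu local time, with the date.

Convert departure to UTC: 6:29 PM − 2:00 = 4:29 PM UTC on Aug 17.
Add 14 hours and 50 minutes leg 1 → 7:19 AM UTC (Aug 18).
Add 1 hour and 6 minutes layover in Cape Morrow → 8:25 AM UTC.
Add 12 hours and 10 minutes leg 2 → 8:35 PM UTC.
Add 5 hours and 57 minutes layover in Oakridge City → 2:32 AM UTC (Aug 19).
Add 8 hours 13 minutes leg 3 → 10:45 AM UTC.
Kathmandu is UTC+5:45, so local arrival = 10:45 AM + 5:45 = 4:30 PM on Aug 19.

4:30 PM on August 19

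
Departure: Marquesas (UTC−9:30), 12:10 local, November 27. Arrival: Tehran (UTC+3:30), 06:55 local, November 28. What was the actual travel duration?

5 hours 45 minutes

Tehran is 13:00 ahead of Marquesas.
Clock-face elapsed time (ignoring zones) is 18 hours 45 minutes.
Actual elapsed = 18 hours 45 minutes − 13:00 = 5 hours 45 minutes.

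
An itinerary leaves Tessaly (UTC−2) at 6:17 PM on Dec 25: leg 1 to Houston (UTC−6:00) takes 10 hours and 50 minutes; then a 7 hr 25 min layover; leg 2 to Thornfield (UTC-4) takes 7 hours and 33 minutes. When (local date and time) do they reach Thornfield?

Convert departure to UTC: 6:17 PM + 2:00 = 8:17 PM UTC on Dec 25.
Add 10 hours and 50 minutes leg 1 → 7:07 AM UTC (Dec 26).
Add 7 hours 25 minutes layover in Houston → 2:32 PM UTC.
Add 7 hours 33 minutes leg 2 → 10:05 PM UTC.
Thornfield is UTC−4:00, so local arrival = 10:05 PM − 4:00 = 6:05 PM on Dec 26.

6:05 PM on Dec 26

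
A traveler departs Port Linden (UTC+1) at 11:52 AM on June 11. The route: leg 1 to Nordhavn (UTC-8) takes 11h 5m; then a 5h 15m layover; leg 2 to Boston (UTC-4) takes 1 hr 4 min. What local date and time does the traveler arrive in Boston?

12:16 AM on Jun 12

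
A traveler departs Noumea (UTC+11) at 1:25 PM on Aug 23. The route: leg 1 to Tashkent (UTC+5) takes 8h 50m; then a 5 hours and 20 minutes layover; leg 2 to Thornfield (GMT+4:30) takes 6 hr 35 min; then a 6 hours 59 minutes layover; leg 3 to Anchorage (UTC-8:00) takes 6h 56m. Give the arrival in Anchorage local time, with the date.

Convert departure to UTC: 1:25 PM − 11:00 = 2:25 AM UTC on Aug 23.
Add 8 hours and 50 minutes leg 1 → 11:15 AM UTC.
Add 5 hours 20 minutes layover in Tashkent → 4:35 PM UTC.
Add 6 hours 35 minutes leg 2 → 11:10 PM UTC.
Add 6 hours 59 minutes layover in Thornfield → 6:09 AM UTC (Aug 24).
Add 6 hours 56 minutes leg 3 → 1:05 PM UTC.
Anchorage is UTC−8:00, so local arrival = 1:05 PM − 8:00 = 5:05 AM on Aug 24.

5:05 AM on Aug 24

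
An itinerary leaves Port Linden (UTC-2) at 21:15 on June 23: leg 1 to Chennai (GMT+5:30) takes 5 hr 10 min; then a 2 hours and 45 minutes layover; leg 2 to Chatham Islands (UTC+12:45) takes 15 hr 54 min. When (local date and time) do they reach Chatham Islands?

Convert departure to UTC: 21:15 + 2:00 = 23:15 UTC on Jun 23.
Add 5 hours 10 minutes leg 1 → 04:25 UTC (Jun 24).
Add 2 hours and 45 minutes layover in Chennai → 07:10 UTC.
Add 15 hours 54 minutes leg 2 → 23:04 UTC.
Chatham Islands is UTC+12:45, so local arrival = 23:04 + 12:45 = 11:49 on Jun 25.

11:49 on June 25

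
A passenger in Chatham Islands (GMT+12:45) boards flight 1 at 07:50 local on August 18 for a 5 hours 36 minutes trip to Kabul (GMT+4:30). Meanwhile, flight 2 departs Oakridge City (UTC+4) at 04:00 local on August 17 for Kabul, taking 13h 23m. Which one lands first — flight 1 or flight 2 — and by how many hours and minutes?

the second, by 11 hours 18 minutes

Flight 1 in UTC: 07:50 − 12:45 = 19:05 on Aug 17.
+5 hours 36 minutes → arrive 00:41 UTC on Aug 18.
Flight 2 in UTC: 04:00 − 4:00 = 00:00 on Aug 17.
+13 hours 23 minutes → arrive 13:23 UTC on Aug 17.
Flight 2 lands earlier by 11 hours 18 minutes.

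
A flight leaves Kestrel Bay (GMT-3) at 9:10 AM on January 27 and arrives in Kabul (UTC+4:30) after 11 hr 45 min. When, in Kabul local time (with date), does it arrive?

Kabul is 7:30 ahead of Kestrel Bay.
After 11 hours 45 minutes it is 8:55 PM in Kestrel Bay.
Shift by the zone difference: 8:55 PM + 7:30 = 4:25 AM on Jan 28 in Kabul.

4:25 AM on Jan 28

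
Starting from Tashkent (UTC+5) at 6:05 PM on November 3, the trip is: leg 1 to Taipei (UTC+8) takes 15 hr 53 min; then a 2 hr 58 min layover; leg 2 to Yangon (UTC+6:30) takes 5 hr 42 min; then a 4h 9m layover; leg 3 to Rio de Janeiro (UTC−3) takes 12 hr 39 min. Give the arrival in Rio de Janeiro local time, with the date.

3:26 AM on Nov 5

Convert departure to UTC: 6:05 PM − 5:00 = 1:05 PM UTC on Nov 3.
Add 15 hours 53 minutes leg 1 → 4:58 AM UTC (Nov 4).
Add 2 hours 58 minutes layover in Taipei → 7:56 AM UTC.
Add 5 hours and 42 minutes leg 2 → 1:38 PM UTC.
Add 4 hours and 9 minutes layover in Yangon → 5:47 PM UTC.
Add 12 hours 39 minutes leg 3 → 6:26 AM UTC (Nov 5).
Rio de Janeiro is UTC−3:00, so local arrival = 6:26 AM − 3:00 = 3:26 AM on Nov 5.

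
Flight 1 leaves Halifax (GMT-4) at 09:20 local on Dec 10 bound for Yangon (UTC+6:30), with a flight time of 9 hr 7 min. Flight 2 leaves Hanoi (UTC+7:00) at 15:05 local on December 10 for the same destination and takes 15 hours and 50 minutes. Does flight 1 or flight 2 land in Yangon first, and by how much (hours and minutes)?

the first, by 1 hour 28 minutes

Flight 1 in UTC: 09:20 + 4:00 = 13:20 on Dec 10.
+9 hours 7 minutes → arrive 22:27 UTC on Dec 10.
Flight 2 in UTC: 15:05 − 7:00 = 08:05 on Dec 10.
+15 hours and 50 minutes → arrive 23:55 UTC on Dec 10.
Flight 1 lands earlier by 1 hour 28 minutes.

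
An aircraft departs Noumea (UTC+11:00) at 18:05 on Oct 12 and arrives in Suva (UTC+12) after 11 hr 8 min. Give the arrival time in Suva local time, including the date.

06:13 on October 13

Convert departure to UTC: 18:05 − 11:00 = 07:05 UTC on Oct 12.
Add 11 hours 8 minutes travel time → 18:13 UTC.
Suva is UTC+12:00, so local arrival = 18:13 + 12:00 = 06:13 on Oct 13.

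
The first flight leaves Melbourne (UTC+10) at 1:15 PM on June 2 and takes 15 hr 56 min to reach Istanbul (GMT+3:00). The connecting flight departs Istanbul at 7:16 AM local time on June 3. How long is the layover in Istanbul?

9 hours 5 minutes

Convert departure to UTC: 1:15 PM − 10:00 = 3:15 AM UTC on Jun 2.
Add 15 hours and 56 minutes flight time → 7:11 PM UTC.
Istanbul is UTC+3:00, so local arrival = 7:11 PM + 3:00 = 10:11 PM on Jun 2.
Layover = 7:16 AM − 10:11 PM (+1 day) = 9 hours 5 minutes.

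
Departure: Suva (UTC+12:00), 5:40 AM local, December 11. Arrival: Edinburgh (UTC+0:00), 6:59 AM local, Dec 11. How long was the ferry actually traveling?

13 hours 19 minutes

Departure in UTC: 5:40 AM − 12:00 = 5:40 PM on Dec 10.
Arrival is already UTC: 6:59 AM on Dec 11.
Elapsed = 6:59 AM − 5:40 PM (+1 day) = 13 hours 19 minutes.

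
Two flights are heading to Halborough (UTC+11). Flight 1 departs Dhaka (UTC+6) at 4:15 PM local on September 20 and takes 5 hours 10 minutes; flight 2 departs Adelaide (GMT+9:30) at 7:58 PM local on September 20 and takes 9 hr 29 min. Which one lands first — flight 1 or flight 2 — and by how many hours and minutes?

Flight 1 in UTC: 4:15 PM − 6:00 = 10:15 AM on Sep 20.
+5 hours and 10 minutes → arrive 3:25 PM UTC on Sep 20.
Flight 2 in UTC: 7:58 PM − 9:30 = 10:28 AM on Sep 20.
+9 hours 29 minutes → arrive 7:57 PM UTC on Sep 20.
Flight 1 lands earlier by 4 hours 32 minutes.

the first, by 4 hours 32 minutes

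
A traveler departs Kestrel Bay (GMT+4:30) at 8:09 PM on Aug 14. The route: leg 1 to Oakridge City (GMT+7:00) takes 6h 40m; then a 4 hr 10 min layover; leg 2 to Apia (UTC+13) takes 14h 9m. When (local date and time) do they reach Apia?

5:38 AM on August 16

Convert departure to UTC: 8:09 PM − 4:30 = 3:39 PM UTC on Aug 14.
Add 6 hours and 40 minutes leg 1 → 10:19 PM UTC.
Add 4 hours and 10 minutes layover in Oakridge City → 2:29 AM UTC (Aug 15).
Add 14 hours 9 minutes leg 2 → 4:38 PM UTC.
Apia is UTC+13:00, so local arrival = 4:38 PM + 13:00 = 5:38 AM on Aug 16.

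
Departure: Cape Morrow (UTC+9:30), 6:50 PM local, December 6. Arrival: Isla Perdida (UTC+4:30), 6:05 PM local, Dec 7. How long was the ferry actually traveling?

Departure in UTC: 6:50 PM − 9:30 = 9:20 AM on Dec 6.
Arrival in UTC: 6:05 PM − 4:30 = 1:35 PM on Dec 7.
Elapsed = 1:35 PM − 9:20 AM (+1 day) = 28 hours 15 minutes.

28 hours 15 minutes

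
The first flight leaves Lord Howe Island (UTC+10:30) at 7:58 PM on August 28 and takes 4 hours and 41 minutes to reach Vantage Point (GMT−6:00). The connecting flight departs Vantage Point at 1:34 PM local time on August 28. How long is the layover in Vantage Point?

5 hours 25 minutes

Convert departure to UTC: 7:58 PM − 10:30 = 9:28 AM UTC on Aug 28.
Add 4 hours 41 minutes flight time → 2:09 PM UTC.
Vantage Point is UTC−6:00, so local arrival = 2:09 PM − 6:00 = 8:09 AM on Aug 28.
Layover = 1:34 PM − 8:09 AM = 5 hours 25 minutes.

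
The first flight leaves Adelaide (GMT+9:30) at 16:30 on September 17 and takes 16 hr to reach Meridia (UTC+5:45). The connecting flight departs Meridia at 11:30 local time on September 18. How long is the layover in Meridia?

Convert departure to UTC: 16:30 − 9:30 = 07:00 UTC on Sep 17.
Add 16 hours flight time → 23:00 UTC.
Meridia is UTC+5:45, so local arrival = 23:00 + 5:45 = 04:45 on Sep 18.
Layover = 11:30 − 04:45 = 6 hours 45 minutes.

6 hours 45 minutes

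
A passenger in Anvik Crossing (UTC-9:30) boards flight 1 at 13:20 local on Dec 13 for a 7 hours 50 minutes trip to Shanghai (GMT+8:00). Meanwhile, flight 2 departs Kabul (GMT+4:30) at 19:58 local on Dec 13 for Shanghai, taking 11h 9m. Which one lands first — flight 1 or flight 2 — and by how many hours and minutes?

the second, by 4 hours 3 minutes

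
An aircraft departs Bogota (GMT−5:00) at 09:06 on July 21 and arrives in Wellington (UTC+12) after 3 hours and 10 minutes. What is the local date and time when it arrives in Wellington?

Convert departure to UTC: 09:06 + 5:00 = 14:06 UTC on Jul 21.
Add 3 hours and 10 minutes travel time → 17:16 UTC.
Wellington is UTC+12:00, so local arrival = 17:16 + 12:00 = 05:16 on Jul 22.

05:16 on July 22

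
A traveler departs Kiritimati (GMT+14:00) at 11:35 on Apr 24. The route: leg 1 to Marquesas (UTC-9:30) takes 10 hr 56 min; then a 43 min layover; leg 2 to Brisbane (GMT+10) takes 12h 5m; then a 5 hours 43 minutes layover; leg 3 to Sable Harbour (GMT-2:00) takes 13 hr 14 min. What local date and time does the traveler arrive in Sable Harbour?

14:16 on April 25

Convert departure to UTC: 11:35 − 14:00 = 21:35 UTC on Apr 23.
Add 10 hours and 56 minutes leg 1 → 08:31 UTC (Apr 24).
Add 43 minutes layover in Marquesas → 09:14 UTC.
Add 12 hours and 5 minutes leg 2 → 21:19 UTC.
Add 5 hours and 43 minutes layover in Brisbane → 03:02 UTC (Apr 25).
Add 13 hours and 14 minutes leg 3 → 16:16 UTC.
Sable Harbour is UTC−2:00, so local arrival = 16:16 − 2:00 = 14:16 on Apr 25.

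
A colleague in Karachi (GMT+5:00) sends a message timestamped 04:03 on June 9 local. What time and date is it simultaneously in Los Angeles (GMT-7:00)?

Los Angeles is 12:00 behind Karachi.
Shift by the zone difference: 04:03 − 12:00 = 16:03 on Jun 8 in Los Angeles.

16:03 on Jun 8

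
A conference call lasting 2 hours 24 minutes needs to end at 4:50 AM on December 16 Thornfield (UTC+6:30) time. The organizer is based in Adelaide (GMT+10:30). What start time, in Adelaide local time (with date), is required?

6:26 AM on Dec 16

Target end time in UTC: 4:50 AM − 6:30 = 10:20 PM on Dec 15.
Subtract 2 hours and 24 minutes → start 7:56 PM UTC on Dec 15.
Adelaide is UTC+10:30: 7:56 PM + 10:30 = 6:26 AM on Dec 16.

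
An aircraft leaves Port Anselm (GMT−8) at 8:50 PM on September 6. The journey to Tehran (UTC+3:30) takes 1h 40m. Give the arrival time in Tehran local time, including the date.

Convert departure to UTC: 8:50 PM + 8:00 = 4:50 AM UTC on Sep 7.
Add 1 hour and 40 minutes travel time → 6:30 AM UTC.
Tehran is UTC+3:30, so local arrival = 6:30 AM + 3:30 = 10:00 AM on Sep 7.

10:00 AM on September 7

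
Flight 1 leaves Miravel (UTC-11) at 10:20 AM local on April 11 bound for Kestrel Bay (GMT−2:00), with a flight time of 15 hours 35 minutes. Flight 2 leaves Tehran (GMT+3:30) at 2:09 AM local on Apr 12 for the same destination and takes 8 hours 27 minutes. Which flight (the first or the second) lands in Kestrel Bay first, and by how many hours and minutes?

Flight 1 in UTC: 10:20 AM + 11:00 = 9:20 PM on Apr 11.
+15 hours and 35 minutes → arrive 12:55 PM UTC on Apr 12.
Flight 2 in UTC: 2:09 AM − 3:30 = 10:39 PM on Apr 11.
+8 hours 27 minutes → arrive 7:06 AM UTC on Apr 12.
Flight 2 lands earlier by 5 hours 49 minutes.

the second, by 5 hours 49 minutes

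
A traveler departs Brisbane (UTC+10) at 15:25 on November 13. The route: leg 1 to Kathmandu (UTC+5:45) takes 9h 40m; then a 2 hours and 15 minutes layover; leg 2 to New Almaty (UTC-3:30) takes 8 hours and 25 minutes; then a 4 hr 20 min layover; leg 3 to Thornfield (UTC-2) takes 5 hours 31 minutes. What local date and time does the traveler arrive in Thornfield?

09:36 on November 14

Convert departure to UTC: 15:25 − 10:00 = 05:25 UTC on Nov 13.
Add 9 hours 40 minutes leg 1 → 15:05 UTC.
Add 2 hours and 15 minutes layover in Kathmandu → 17:20 UTC.
Add 8 hours 25 minutes leg 2 → 01:45 UTC (Nov 14).
Add 4 hours and 20 minutes layover in New Almaty → 06:05 UTC.
Add 5 hours and 31 minutes leg 3 → 11:36 UTC.
Thornfield is UTC−2:00, so local arrival = 11:36 − 2:00 = 09:36 on Nov 14.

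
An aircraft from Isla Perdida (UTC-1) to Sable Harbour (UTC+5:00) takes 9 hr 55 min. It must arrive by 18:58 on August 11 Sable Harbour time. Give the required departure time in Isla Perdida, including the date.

03:03 on August 11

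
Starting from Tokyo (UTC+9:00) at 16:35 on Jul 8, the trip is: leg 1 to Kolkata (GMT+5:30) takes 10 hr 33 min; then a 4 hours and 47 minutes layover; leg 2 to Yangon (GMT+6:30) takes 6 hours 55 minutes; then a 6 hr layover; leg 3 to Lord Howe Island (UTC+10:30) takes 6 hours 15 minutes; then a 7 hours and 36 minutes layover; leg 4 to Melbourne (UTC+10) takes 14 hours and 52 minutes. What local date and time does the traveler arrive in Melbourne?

02:33 on July 11

Convert departure to UTC: 16:35 − 9:00 = 07:35 UTC on Jul 8.
Add 10 hours and 33 minutes leg 1 → 18:08 UTC.
Add 4 hours and 47 minutes layover in Kolkata → 22:55 UTC.
Add 6 hours 55 minutes leg 2 → 05:50 UTC (Jul 9).
Add 6 hours layover in Yangon → 11:50 UTC.
Add 6 hours and 15 minutes leg 3 → 18:05 UTC.
Add 7 hours and 36 minutes layover in Lord Howe Island → 01:41 UTC (Jul 10).
Add 14 hours 52 minutes leg 4 → 16:33 UTC.
Melbourne is UTC+10:00, so local arrival = 16:33 + 10:00 = 02:33 on Jul 11.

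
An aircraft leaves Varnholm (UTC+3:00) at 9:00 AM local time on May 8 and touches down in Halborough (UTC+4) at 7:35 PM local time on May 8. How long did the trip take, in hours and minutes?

Departure in UTC: 9:00 AM − 3:00 = 6:00 AM on May 8.
Arrival in UTC: 7:35 PM − 4:00 = 3:35 PM on May 8.
Elapsed = 3:35 PM − 6:00 AM = 9 hours 35 minutes.

9 hours 35 minutes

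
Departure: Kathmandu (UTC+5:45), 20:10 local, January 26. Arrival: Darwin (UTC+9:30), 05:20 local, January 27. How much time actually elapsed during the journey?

5 hours 25 minutes

Departure in UTC: 20:10 − 5:45 = 14:25 on Jan 26.
Arrival in UTC: 05:20 − 9:30 = 19:50 on Jan 26.
Elapsed = 19:50 − 14:25 = 5 hours 25 minutes.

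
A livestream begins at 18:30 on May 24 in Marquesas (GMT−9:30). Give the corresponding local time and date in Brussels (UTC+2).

Brussels is 11:30 ahead of Marquesas.
Shift by the zone difference: 18:30 + 11:30 = 06:00 on May 25 in Brussels.

06:00 on May 25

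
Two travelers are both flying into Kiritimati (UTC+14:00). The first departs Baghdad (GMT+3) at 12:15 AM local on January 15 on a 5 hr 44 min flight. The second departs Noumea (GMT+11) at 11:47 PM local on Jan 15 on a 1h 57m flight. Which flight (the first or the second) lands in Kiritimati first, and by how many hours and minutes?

Flight 1 in UTC: 12:15 AM − 3:00 = 9:15 PM on Jan 14.
+5 hours and 44 minutes → arrive 2:59 AM UTC on Jan 15.
Flight 2 in UTC: 11:47 PM − 11:00 = 12:47 PM on Jan 15.
+1 hour 57 minutes → arrive 2:44 PM UTC on Jan 15.
Flight 1 lands earlier by 11 hours 45 minutes.

the first, by 11 hours 45 minutes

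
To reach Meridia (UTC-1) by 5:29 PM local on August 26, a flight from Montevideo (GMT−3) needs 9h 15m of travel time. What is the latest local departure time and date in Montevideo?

6:14 AM on August 26

Target arrival in UTC: 5:29 PM + 1:00 = 6:29 PM on Aug 26.
Subtract 9 hours 15 minutes → departure 9:14 AM UTC on Aug 26.
Montevideo is UTC−3:00: 9:14 AM − 3:00 = 6:14 AM on Aug 26.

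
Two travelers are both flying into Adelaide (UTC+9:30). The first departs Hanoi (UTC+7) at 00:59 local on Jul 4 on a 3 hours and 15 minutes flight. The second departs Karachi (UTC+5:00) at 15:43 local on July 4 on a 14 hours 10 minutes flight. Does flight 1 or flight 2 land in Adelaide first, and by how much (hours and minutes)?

Flight 1 in UTC: 00:59 − 7:00 = 17:59 on Jul 3.
+3 hours 15 minutes → arrive 21:14 UTC on Jul 3.
Flight 2 in UTC: 15:43 − 5:00 = 10:43 on Jul 4.
+14 hours 10 minutes → arrive 00:53 UTC on Jul 5.
Flight 1 lands earlier by 27 hours 39 minutes.

the first, by 27 hours 39 minutes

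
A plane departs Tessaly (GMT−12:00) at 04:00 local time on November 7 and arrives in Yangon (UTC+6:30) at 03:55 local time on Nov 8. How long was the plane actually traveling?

5 hours 25 minutes

Departure in UTC: 04:00 + 12:00 = 16:00 on Nov 7.
Arrival in UTC: 03:55 − 6:30 = 21:25 on Nov 7.
Elapsed = 21:25 − 16:00 = 5 hours 25 minutes.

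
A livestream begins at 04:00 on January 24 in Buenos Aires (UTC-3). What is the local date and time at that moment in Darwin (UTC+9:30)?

16:30 on January 24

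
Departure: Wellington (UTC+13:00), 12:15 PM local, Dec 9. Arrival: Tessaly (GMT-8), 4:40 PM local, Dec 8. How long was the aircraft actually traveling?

Departure in UTC: 12:15 PM − 13:00 = 11:15 PM on Dec 8.
Arrival in UTC: 4:40 PM + 8:00 = 12:40 AM on Dec 9.
Elapsed = 12:40 AM − 11:15 PM (+1 day) = 1 hour 25 minutes.

1 hour 25 minutes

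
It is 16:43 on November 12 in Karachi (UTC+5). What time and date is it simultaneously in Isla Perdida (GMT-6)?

05:43 on November 12

In UTC: 16:43 − 5:00 = 11:43 on Nov 12.
Isla Perdida is UTC−6:00: 11:43 − 6:00 = 05:43 on Nov 12.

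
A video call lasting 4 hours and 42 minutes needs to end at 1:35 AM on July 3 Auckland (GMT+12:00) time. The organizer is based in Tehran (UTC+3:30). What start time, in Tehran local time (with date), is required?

Target end time in UTC: 1:35 AM − 12:00 = 1:35 PM on Jul 2.
Subtract 4 hours and 42 minutes → start 8:53 AM UTC on Jul 2.
Tehran is UTC+3:30: 8:53 AM + 3:30 = 12:23 PM on Jul 2.

12:23 PM on Jul 2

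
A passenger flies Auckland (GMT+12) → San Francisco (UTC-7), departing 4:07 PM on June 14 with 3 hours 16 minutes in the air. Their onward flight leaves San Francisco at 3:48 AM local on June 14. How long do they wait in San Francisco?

Convert departure to UTC: 4:07 PM − 12:00 = 4:07 AM UTC on Jun 14.
Add 3 hours and 16 minutes flight time → 7:23 AM UTC.
San Francisco is UTC−7:00, so local arrival = 7:23 AM − 7:00 = 12:23 AM on Jun 14.
Layover = 3:48 AM − 12:23 AM = 3 hours 25 minutes.

3 hours 25 minutes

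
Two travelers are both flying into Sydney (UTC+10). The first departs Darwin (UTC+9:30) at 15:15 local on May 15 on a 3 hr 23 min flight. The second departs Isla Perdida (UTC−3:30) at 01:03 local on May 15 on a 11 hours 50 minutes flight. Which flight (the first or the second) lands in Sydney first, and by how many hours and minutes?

the first, by 7 hours 15 minutes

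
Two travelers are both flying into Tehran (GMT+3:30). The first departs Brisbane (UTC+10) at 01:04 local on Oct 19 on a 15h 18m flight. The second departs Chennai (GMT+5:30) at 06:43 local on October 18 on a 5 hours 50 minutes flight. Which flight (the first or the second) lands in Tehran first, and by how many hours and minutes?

the second, by 23 hours 19 minutes

Flight 1 in UTC: 01:04 − 10:00 = 15:04 on Oct 18.
+15 hours 18 minutes → arrive 06:22 UTC on Oct 19.
Flight 2 in UTC: 06:43 − 5:30 = 01:13 on Oct 18.
+5 hours and 50 minutes → arrive 07:03 UTC on Oct 18.
Flight 2 lands earlier by 23 hours 19 minutes.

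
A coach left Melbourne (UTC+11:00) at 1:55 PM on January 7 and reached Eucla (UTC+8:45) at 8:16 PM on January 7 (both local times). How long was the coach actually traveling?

Departure in UTC: 1:55 PM − 11:00 = 2:55 AM on Jan 7.
Arrival in UTC: 8:16 PM − 8:45 = 11:31 AM on Jan 7.
Elapsed = 11:31 AM − 2:55 AM = 8 hours 36 minutes.

8 hours 36 minutes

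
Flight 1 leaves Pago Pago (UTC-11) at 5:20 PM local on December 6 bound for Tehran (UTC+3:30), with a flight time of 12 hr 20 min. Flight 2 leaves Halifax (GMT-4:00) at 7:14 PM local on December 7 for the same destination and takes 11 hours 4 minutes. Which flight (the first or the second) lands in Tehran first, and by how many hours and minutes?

the first, by 17 hours 38 minutes

Flight 1 in UTC: 5:20 PM + 11:00 = 4:20 AM on Dec 7.
+12 hours and 20 minutes → arrive 4:40 PM UTC on Dec 7.
Flight 2 in UTC: 7:14 PM + 4:00 = 11:14 PM on Dec 7.
+11 hours 4 minutes → arrive 10:18 AM UTC on Dec 8.
Flight 1 lands earlier by 17 hours 38 minutes.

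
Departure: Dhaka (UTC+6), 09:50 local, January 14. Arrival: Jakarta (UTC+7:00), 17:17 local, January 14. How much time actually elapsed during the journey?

6 hours 27 minutes

Departure in UTC: 09:50 − 6:00 = 03:50 on Jan 14.
Arrival in UTC: 17:17 − 7:00 = 10:17 on Jan 14.
Elapsed = 10:17 − 03:50 = 6 hours 27 minutes.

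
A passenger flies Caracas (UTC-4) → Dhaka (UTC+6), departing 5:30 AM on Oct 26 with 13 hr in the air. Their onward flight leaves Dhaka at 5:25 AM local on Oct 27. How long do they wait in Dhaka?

Convert departure to UTC: 5:30 AM + 4:00 = 9:30 AM UTC on Oct 26.
Add 13 hours flight time → 10:30 PM UTC.
Dhaka is UTC+6:00, so local arrival = 10:30 PM + 6:00 = 4:30 AM on Oct 27.
Layover = 5:25 AM − 4:30 AM = 55 minutes.

55 minutes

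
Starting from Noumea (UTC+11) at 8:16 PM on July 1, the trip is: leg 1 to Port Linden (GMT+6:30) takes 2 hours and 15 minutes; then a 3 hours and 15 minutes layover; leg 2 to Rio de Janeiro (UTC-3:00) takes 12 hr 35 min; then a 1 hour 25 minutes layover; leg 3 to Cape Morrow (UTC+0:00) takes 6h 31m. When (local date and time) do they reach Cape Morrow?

11:17 AM on Jul 2

Convert departure to UTC: 8:16 PM − 11:00 = 9:16 AM UTC on Jul 1.
Add 2 hours 15 minutes leg 1 → 11:31 AM UTC.
Add 3 hours 15 minutes layover in Port Linden → 2:46 PM UTC.
Add 12 hours 35 minutes leg 2 → 3:21 AM UTC (Jul 2).
Add 1 hour and 25 minutes layover in Rio de Janeiro → 4:46 AM UTC.
Add 6 hours and 31 minutes leg 3 → 11:17 AM UTC.
Cape Morrow is UTC+0, so local arrival is the same: 11:17 AM on Jul 2.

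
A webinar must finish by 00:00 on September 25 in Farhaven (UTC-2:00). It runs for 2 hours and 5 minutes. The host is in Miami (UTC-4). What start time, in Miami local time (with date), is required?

Target end time in UTC: 00:00 + 2:00 = 02:00 on Sep 25.
Subtract 2 hours and 5 minutes → start 23:55 UTC on Sep 24.
Miami is UTC−4:00: 23:55 − 4:00 = 19:55 on Sep 24.

19:55 on Sep 24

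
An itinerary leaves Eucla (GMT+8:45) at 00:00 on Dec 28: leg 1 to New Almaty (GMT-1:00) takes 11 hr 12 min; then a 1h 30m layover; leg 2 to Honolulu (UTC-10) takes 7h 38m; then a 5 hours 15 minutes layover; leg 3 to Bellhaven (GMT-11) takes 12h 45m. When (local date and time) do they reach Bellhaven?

18:35 on December 28

Convert departure to UTC: 00:00 − 8:45 = 15:15 UTC on Dec 27.
Add 11 hours and 12 minutes leg 1 → 02:27 UTC (Dec 28).
Add 1 hour 30 minutes layover in New Almaty → 03:57 UTC.
Add 7 hours 38 minutes leg 2 → 11:35 UTC.
Add 5 hours and 15 minutes layover in Honolulu → 16:50 UTC.
Add 12 hours and 45 minutes leg 3 → 05:35 UTC (Dec 29).
Bellhaven is UTC−11:00, so local arrival = 05:35 − 11:00 = 18:35 on Dec 28.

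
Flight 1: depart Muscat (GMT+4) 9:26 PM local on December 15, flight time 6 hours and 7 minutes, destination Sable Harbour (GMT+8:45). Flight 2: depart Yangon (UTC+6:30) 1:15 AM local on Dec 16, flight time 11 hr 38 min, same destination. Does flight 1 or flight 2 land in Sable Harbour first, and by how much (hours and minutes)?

Flight 1 in UTC: 9:26 PM − 4:00 = 5:26 PM on Dec 15.
+6 hours and 7 minutes → arrive 11:33 PM UTC on Dec 15.
Flight 2 in UTC: 1:15 AM − 6:30 = 6:45 PM on Dec 15.
+11 hours and 38 minutes → arrive 6:23 AM UTC on Dec 16.
Flight 1 lands earlier by 6 hours 50 minutes.

the first, by 6 hours 50 minutes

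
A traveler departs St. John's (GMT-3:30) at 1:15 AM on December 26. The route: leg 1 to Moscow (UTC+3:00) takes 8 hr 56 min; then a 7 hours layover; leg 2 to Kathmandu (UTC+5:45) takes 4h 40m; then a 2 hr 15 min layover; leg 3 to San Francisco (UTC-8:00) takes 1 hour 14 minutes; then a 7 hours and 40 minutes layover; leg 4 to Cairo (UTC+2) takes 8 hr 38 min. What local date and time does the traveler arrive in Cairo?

11:08 PM on December 27

Convert departure to UTC: 1:15 AM + 3:30 = 4:45 AM UTC on Dec 26.
Add 8 hours and 56 minutes leg 1 → 1:41 PM UTC.
Add 7 hours layover in Moscow → 8:41 PM UTC.
Add 4 hours and 40 minutes leg 2 → 1:21 AM UTC (Dec 27).
Add 2 hours 15 minutes layover in Kathmandu → 3:36 AM UTC.
Add 1 hour 14 minutes leg 3 → 4:50 AM UTC.
Add 7 hours 40 minutes layover in San Francisco → 12:30 PM UTC.
Add 8 hours 38 minutes leg 4 → 9:08 PM UTC.
Cairo is UTC+2:00, so local arrival = 9:08 PM + 2:00 = 11:08 PM on Dec 27.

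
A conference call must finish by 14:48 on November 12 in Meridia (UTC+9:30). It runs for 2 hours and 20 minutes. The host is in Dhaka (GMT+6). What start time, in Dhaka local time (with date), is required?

08:58 on November 12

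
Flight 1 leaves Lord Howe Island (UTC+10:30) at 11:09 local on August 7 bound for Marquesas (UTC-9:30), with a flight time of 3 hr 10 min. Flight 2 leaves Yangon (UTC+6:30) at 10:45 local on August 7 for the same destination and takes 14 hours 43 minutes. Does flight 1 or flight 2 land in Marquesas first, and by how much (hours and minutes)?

the first, by 15 hours 9 minutes

Flight 1 in UTC: 11:09 − 10:30 = 00:39 on Aug 7.
+3 hours and 10 minutes → arrive 03:49 UTC on Aug 7.
Flight 2 in UTC: 10:45 − 6:30 = 04:15 on Aug 7.
+14 hours 43 minutes → arrive 18:58 UTC on Aug 7.
Flight 1 lands earlier by 15 hours 9 minutes.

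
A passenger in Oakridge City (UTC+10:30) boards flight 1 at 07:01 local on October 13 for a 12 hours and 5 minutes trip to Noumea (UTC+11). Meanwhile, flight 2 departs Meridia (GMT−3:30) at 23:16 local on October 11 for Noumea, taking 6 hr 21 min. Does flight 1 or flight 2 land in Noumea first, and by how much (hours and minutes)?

Flight 1 in UTC: 07:01 − 10:30 = 20:31 on Oct 12.
+12 hours and 5 minutes → arrive 08:36 UTC on Oct 13.
Flight 2 in UTC: 23:16 + 3:30 = 02:46 on Oct 12.
+6 hours 21 minutes → arrive 09:07 UTC on Oct 12.
Flight 2 lands earlier by 23 hours 29 minutes.

the second, by 23 hours 29 minutes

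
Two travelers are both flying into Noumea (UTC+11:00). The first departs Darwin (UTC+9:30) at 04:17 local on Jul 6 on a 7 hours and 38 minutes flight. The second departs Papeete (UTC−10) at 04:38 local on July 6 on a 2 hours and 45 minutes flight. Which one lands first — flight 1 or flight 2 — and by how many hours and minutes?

Flight 1 in UTC: 04:17 − 9:30 = 18:47 on Jul 5.
+7 hours 38 minutes → arrive 02:25 UTC on Jul 6.
Flight 2 in UTC: 04:38 + 10:00 = 14:38 on Jul 6.
+2 hours and 45 minutes → arrive 17:23 UTC on Jul 6.
Flight 1 lands earlier by 14 hours 58 minutes.

the first, by 14 hours 58 minutes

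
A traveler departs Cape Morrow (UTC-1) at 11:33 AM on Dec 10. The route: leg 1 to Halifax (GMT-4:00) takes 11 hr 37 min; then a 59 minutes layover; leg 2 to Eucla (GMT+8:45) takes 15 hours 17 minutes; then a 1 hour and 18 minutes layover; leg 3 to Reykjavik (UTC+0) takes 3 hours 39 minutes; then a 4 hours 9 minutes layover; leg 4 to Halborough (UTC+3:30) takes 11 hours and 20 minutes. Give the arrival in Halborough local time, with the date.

4:22 PM on December 12

Convert departure to UTC: 11:33 AM + 1:00 = 12:33 PM UTC on Dec 10.
Add 11 hours 37 minutes leg 1 → 12:10 AM UTC (Dec 11).
Add 59 minutes layover in Halifax → 1:09 AM UTC.
Add 15 hours 17 minutes leg 2 → 4:26 PM UTC.
Add 1 hour 18 minutes layover in Eucla → 5:44 PM UTC.
Add 3 hours and 39 minutes leg 3 → 9:23 PM UTC.
Add 4 hours and 9 minutes layover in Reykjavik → 1:32 AM UTC (Dec 12).
Add 11 hours and 20 minutes leg 4 → 12:52 PM UTC.
Halborough is UTC+3:30, so local arrival = 12:52 PM + 3:30 = 4:22 PM on Dec 12.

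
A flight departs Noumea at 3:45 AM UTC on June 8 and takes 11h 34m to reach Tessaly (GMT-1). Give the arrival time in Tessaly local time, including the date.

Departure is given in UTC: 3:45 AM on Jun 8.
Add 11 hours 34 minutes → 3:19 PM UTC.
Tessaly is UTC−1:00: 3:19 PM − 1:00 = 2:19 PM on Jun 8.

2:19 PM on June 8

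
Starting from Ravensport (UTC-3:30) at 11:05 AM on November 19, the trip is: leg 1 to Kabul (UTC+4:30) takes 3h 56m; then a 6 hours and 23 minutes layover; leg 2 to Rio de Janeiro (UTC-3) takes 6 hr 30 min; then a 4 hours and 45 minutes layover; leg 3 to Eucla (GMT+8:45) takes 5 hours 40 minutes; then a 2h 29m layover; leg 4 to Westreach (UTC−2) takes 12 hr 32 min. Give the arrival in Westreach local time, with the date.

Convert departure to UTC: 11:05 AM + 3:30 = 2:35 PM UTC on Nov 19.
Add 3 hours and 56 minutes leg 1 → 6:31 PM UTC.
Add 6 hours 23 minutes layover in Kabul → 12:54 AM UTC (Nov 20).
Add 6 hours and 30 minutes leg 2 → 7:24 AM UTC.
Add 4 hours 45 minutes layover in Rio de Janeiro → 12:09 PM UTC.
Add 5 hours 40 minutes leg 3 → 5:49 PM UTC.
Add 2 hours 29 minutes layover in Eucla → 8:18 PM UTC.
Add 12 hours and 32 minutes leg 4 → 8:50 AM UTC (Nov 21).
Westreach is UTC−2:00, so local arrival = 8:50 AM − 2:00 = 6:50 AM on Nov 21.

6:50 AM on Nov 21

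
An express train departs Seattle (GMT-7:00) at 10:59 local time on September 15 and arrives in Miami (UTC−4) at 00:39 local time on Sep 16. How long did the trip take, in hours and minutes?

10 hours 40 minutes

Departure in UTC: 10:59 + 7:00 = 17:59 on Sep 15.
Arrival in UTC: 00:39 + 4:00 = 04:39 on Sep 16.
Elapsed = 04:39 − 17:59 (+1 day) = 10 hours 40 minutes.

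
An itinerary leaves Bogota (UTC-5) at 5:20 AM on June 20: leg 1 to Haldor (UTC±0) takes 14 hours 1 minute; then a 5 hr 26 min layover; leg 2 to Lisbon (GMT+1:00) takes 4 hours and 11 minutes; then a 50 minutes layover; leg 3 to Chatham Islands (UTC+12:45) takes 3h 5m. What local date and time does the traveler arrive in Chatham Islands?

Convert departure to UTC: 5:20 AM + 5:00 = 10:20 AM UTC on Jun 20.
Add 14 hours and 1 minute leg 1 → 12:21 AM UTC (Jun 21).
Add 5 hours and 26 minutes layover in Haldor → 5:47 AM UTC.
Add 4 hours and 11 minutes leg 2 → 9:58 AM UTC.
Add 50 minutes layover in Lisbon → 10:48 AM UTC.
Add 3 hours and 5 minutes leg 3 → 1:53 PM UTC.
Chatham Islands is UTC+12:45, so local arrival = 1:53 PM + 12:45 = 2:38 AM on Jun 22.

2:38 AM on June 22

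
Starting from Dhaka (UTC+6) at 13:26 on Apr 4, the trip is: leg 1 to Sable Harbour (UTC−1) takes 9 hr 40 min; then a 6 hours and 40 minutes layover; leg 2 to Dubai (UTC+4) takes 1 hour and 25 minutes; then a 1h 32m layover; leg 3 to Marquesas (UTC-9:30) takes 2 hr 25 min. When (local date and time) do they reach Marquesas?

19:38 on Apr 4

Convert departure to UTC: 13:26 − 6:00 = 07:26 UTC on Apr 4.
Add 9 hours and 40 minutes leg 1 → 17:06 UTC.
Add 6 hours 40 minutes layover in Sable Harbour → 23:46 UTC.
Add 1 hour and 25 minutes leg 2 → 01:11 UTC (Apr 5).
Add 1 hour 32 minutes layover in Dubai → 02:43 UTC.
Add 2 hours 25 minutes leg 3 → 05:08 UTC.
Marquesas is UTC−9:30, so local arrival = 05:08 − 9:30 = 19:38 on Apr 4.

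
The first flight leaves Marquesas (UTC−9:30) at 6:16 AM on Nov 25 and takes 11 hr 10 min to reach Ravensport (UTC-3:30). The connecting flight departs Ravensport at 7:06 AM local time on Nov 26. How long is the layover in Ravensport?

Convert departure to UTC: 6:16 AM + 9:30 = 3:46 PM UTC on Nov 25.
Add 11 hours 10 minutes flight time → 2:56 AM UTC (Nov 26).
Ravensport is UTC−3:30, so local arrival = 2:56 AM − 3:30 = 11:26 PM on Nov 25.
Layover = 7:06 AM − 11:26 PM (+1 day) = 7 hours 40 minutes.

7 hours 40 minutes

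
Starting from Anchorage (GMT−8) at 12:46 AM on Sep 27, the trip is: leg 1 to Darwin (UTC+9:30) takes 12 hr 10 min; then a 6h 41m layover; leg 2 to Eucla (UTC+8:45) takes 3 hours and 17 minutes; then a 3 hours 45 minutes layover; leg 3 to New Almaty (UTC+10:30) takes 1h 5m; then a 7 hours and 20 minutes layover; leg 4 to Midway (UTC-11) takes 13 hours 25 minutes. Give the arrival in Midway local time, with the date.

9:29 PM on September 28

Convert departure to UTC: 12:46 AM + 8:00 = 8:46 AM UTC on Sep 27.
Add 12 hours 10 minutes leg 1 → 8:56 PM UTC.
Add 6 hours 41 minutes layover in Darwin → 3:37 AM UTC (Sep 28).
Add 3 hours and 17 minutes leg 2 → 6:54 AM UTC.
Add 3 hours and 45 minutes layover in Eucla → 10:39 AM UTC.
Add 1 hour and 5 minutes leg 3 → 11:44 AM UTC.
Add 7 hours and 20 minutes layover in New Almaty → 7:04 PM UTC.
Add 13 hours 25 minutes leg 4 → 8:29 AM UTC (Sep 29).
Midway is UTC−11:00, so local arrival = 8:29 AM − 11:00 = 9:29 PM on Sep 28.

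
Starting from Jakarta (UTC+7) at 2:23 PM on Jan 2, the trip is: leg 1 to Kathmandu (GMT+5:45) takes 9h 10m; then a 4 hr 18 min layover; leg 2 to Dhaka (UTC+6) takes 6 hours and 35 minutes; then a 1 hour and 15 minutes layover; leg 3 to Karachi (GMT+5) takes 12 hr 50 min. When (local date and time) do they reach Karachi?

Convert departure to UTC: 2:23 PM − 7:00 = 7:23 AM UTC on Jan 2.
Add 9 hours 10 minutes leg 1 → 4:33 PM UTC.
Add 4 hours and 18 minutes layover in Kathmandu → 8:51 PM UTC.
Add 6 hours and 35 minutes leg 2 → 3:26 AM UTC (Jan 3).
Add 1 hour 15 minutes layover in Dhaka → 4:41 AM UTC.
Add 12 hours 50 minutes leg 3 → 5:31 PM UTC.
Karachi is UTC+5:00, so local arrival = 5:31 PM + 5:00 = 10:31 PM on Jan 3.

10:31 PM on January 3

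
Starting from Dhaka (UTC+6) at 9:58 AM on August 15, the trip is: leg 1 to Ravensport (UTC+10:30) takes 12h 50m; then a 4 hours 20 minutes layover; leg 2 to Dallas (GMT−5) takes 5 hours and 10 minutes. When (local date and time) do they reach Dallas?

9:18 PM on Aug 15

Convert departure to UTC: 9:58 AM − 6:00 = 3:58 AM UTC on Aug 15.
Add 12 hours 50 minutes leg 1 → 4:48 PM UTC.
Add 4 hours and 20 minutes layover in Ravensport → 9:08 PM UTC.
Add 5 hours 10 minutes leg 2 → 2:18 AM UTC (Aug 16).
Dallas is UTC−5:00, so local arrival = 2:18 AM − 5:00 = 9:18 PM on Aug 15.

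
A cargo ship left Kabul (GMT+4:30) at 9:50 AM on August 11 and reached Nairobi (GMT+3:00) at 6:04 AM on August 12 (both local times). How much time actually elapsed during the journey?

Departure in UTC: 9:50 AM − 4:30 = 5:20 AM on Aug 11.
Arrival in UTC: 6:04 AM − 3:00 = 3:04 AM on Aug 12.
Elapsed = 3:04 AM − 5:20 AM (+1 day) = 21 hours 44 minutes.

21 hours 44 minutes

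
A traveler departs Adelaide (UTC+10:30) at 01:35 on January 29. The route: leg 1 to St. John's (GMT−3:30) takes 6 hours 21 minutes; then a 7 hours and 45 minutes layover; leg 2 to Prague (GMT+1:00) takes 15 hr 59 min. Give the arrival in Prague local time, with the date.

Convert departure to UTC: 01:35 − 10:30 = 15:05 UTC on Jan 28.
Add 6 hours 21 minutes leg 1 → 21:26 UTC.
Add 7 hours and 45 minutes layover in St. John's → 05:11 UTC (Jan 29).
Add 15 hours and 59 minutes leg 2 → 21:10 UTC.
Prague is UTC+1:00, so local arrival = 21:10 + 1:00 = 22:10 on Jan 29.

22:10 on January 29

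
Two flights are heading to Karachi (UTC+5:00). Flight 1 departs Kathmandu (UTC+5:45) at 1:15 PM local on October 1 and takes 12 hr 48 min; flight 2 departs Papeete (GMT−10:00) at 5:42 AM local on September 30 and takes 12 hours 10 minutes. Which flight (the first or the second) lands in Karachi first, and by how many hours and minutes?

the second, by 16 hours 26 minutes

Flight 1 in UTC: 1:15 PM − 5:45 = 7:30 AM on Oct 1.
+12 hours 48 minutes → arrive 8:18 PM UTC on Oct 1.
Flight 2 in UTC: 5:42 AM + 10:00 = 3:42 PM on Sep 30.
+12 hours and 10 minutes → arrive 3:52 AM UTC on Oct 1.
Flight 2 lands earlier by 16 hours 26 minutes.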